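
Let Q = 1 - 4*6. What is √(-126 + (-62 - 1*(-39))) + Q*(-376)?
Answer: 8648 + I*√149 ≈ 8648.0 + 12.207*I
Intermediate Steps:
Q = -23 (Q = 1 - 24 = -23)
√(-126 + (-62 - 1*(-39))) + Q*(-376) = √(-126 + (-62 - 1*(-39))) - 23*(-376) = √(-126 + (-62 + 39)) + 8648 = √(-126 - 23) + 8648 = √(-149) + 8648 = I*√149 + 8648 = 8648 + I*√149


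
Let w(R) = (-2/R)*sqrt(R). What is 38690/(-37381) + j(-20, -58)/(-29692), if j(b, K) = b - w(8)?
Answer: -287008965/277479163 - sqrt(2)/59384 ≈ -1.0344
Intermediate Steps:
w(R) = -2/sqrt(R)
j(b, K) = b + sqrt(2)/2 (j(b, K) = b - (-2)/sqrt(8) = b - (-2)*sqrt(2)/4 = b - (-1)*sqrt(2)/2 = b + sqrt(2)/2)
38690/(-37381) + j(-20, -58)/(-29692) = 38690/(-37381) + (-20 + sqrt(2)/2)/(-29692) = 38690*(-1/37381) + (-20 + sqrt(2)/2)*(-1/29692) = -38690/37381 + (5/7423 - sqrt(2)/59384) = -287008965/277479163 - sqrt(2)/59384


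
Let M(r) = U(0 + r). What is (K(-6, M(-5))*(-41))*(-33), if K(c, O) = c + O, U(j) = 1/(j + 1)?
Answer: -33825/4 ≈ -8456.3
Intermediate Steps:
U(j) = 1/(1 + j)
M(r) = 1/(1 + r) (M(r) = 1/(1 + (0 + r)) = 1/(1 + r))
K(c, O) = O + c
(K(-6, M(-5))*(-41))*(-33) = ((1/(1 - 5) - 6)*(-41))*(-33) = ((1/(-4) - 6)*(-41))*(-33) = ((-¼ - 6)*(-41))*(-33) = -25/4*(-41)*(-33) = (1025/4)*(-33) = -33825/4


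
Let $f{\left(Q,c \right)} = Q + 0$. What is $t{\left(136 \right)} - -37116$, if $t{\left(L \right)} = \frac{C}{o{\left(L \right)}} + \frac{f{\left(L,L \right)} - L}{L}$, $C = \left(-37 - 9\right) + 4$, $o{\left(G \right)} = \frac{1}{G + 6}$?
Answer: $31152$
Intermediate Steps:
$f{\left(Q,c \right)} = Q$
$o{\left(G \right)} = \frac{1}{6 + G}$
$C = -42$ ($C = -46 + 4 = -42$)
$t{\left(L \right)} = -252 - 42 L$ ($t{\left(L \right)} = - \frac{42}{\frac{1}{6 + L}} + \frac{L - L}{L} = - 42 \left(6 + L\right) + \frac{0}{L} = \left(-252 - 42 L\right) + 0 = -252 - 42 L$)
$t{\left(136 \right)} - -37116 = \left(-252 - 5712\right) - -37116 = \left(-252 - 5712\right) + 37116 = -5964 + 37116 = 31152$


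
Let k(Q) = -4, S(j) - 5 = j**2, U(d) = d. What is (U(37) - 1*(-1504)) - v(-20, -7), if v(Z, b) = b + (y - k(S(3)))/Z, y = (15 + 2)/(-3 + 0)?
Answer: 18575/12 ≈ 1547.9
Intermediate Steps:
S(j) = 5 + j**2
y = -17/3 (y = 17/(-3) = 17*(-1/3) = -17/3 ≈ -5.6667)
v(Z, b) = b - 5/(3*Z) (v(Z, b) = b + (-17/3 - 1*(-4))/Z = b + (-17/3 + 4)/Z = b - 5/(3*Z))
(U(37) - 1*(-1504)) - v(-20, -7) = (37 - 1*(-1504)) - (-7 - 5/3/(-20)) = (37 + 1504) - (-7 - 5/3*(-1/20)) = 1541 - (-7 + 1/12) = 1541 - 1*(-83/12) = 1541 + 83/12 = 18575/12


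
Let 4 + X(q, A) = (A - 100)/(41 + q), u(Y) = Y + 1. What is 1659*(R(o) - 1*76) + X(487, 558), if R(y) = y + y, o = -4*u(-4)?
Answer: -22775579/264 ≈ -86271.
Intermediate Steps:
u(Y) = 1 + Y
o = 12 (o = -4*(1 - 4) = -4*(-3) = 12)
R(y) = 2*y
X(q, A) = -4 + (-100 + A)/(41 + q) (X(q, A) = -4 + (A - 100)/(41 + q) = -4 + (-100 + A)/(41 + q))
1659*(R(o) - 1*76) + X(487, 558) = 1659*(2*12 - 1*76) + (-264 + 558 - 4*487)/(41 + 487) = 1659*(24 - 76) + (-264 + 558 - 1948)/528 = 1659*(-52) + (1/528)*(-1654) = -86268 - 827/264 = -22775579/264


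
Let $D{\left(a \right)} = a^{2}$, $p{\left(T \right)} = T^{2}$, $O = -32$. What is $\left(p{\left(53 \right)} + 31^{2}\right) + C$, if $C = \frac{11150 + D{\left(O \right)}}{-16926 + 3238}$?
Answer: $\frac{25795793}{6844} \approx 3769.1$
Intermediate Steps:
$C = - \frac{6087}{6844}$ ($C = \frac{11150 + \left(-32\right)^{2}}{-16926 + 3238} = \frac{11150 + 1024}{-13688} = 12174 \left(- \frac{1}{13688}\right) = - \frac{6087}{6844} \approx -0.88939$)
$\left(p{\left(53 \right)} + 31^{2}\right) + C = \left(53^{2} + 31^{2}\right) - \frac{6087}{6844} = \left(2809 + 961\right) - \frac{6087}{6844} = 3770 - \frac{6087}{6844} = \frac{25795793}{6844}$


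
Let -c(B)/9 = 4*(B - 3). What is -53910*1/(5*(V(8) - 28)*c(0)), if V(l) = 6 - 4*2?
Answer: 599/180 ≈ 3.3278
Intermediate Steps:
c(B) = 108 - 36*B (c(B) = -36*(B - 3) = -36*(-3 + B) = -9*(-12 + 4*B) = 108 - 36*B)
V(l) = -2 (V(l) = 6 - 8 = -2)
-53910*1/(5*(V(8) - 28)*c(0)) = -53910*1/(5*(-2 - 28)*(108 - 36*0)) = -53910*(-1/(150*(108 + 0))) = -53910/((108*5)*(-30)) = -53910/(540*(-30)) = -53910/(-16200) = -53910*(-1/16200) = 599/180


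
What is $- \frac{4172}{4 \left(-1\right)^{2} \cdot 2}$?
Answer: $- \frac{1043}{2} \approx -521.5$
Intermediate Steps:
$- \frac{4172}{4 \left(-1\right)^{2} \cdot 2} = - \frac{4172}{4 \cdot 1 \cdot 2} = - \frac{4172}{4 \cdot 2} = - \frac{4172}{8} = \left(-4172\right) \frac{1}{8} = - \frac{1043}{2}$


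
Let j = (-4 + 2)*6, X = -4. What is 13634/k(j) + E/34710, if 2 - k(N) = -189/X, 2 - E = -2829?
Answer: -1892432149/6282510 ≈ -301.22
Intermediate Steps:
E = 2831 (E = 2 - 1*(-2829) = 2 + 2829 = 2831)
j = -12 (j = -2*6 = -12)
k(N) = -181/4 (k(N) = 2 - (-189)/(-4) = 2 - (-189)*(-1)/4 = 2 - 1*189/4 = 2 - 189/4 = -181/4)
13634/k(j) + E/34710 = 13634/(-181/4) + 2831/34710 = 13634*(-4/181) + 2831*(1/34710) = -54536/181 + 2831/34710 = -1892432149/6282510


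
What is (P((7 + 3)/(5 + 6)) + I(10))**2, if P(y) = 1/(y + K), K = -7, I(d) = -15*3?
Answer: 9156676/4489 ≈ 2039.8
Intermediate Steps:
I(d) = -45 (I(d) = -3*15 = -45)
P(y) = 1/(-7 + y) (P(y) = 1/(y - 7) = 1/(-7 + y))
(P((7 + 3)/(5 + 6)) + I(10))**2 = (1/(-7 + (7 + 3)/(5 + 6)) - 45)**2 = (1/(-7 + 10/11) - 45)**2 = (1/(-67/11) - 45)**2 = (-11/67 - 45)**2 = (-3026/67)**2 = 9156676/4489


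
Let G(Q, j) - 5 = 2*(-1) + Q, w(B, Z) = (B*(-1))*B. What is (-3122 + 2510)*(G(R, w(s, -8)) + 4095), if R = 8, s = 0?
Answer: -2512872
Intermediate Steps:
w(B, Z) = -B² (w(B, Z) = (-B)*B = -B²)
G(Q, j) = 3 + Q (G(Q, j) = 5 + (2*(-1) + Q) = 5 + (-2 + Q) = 3 + Q)
(-3122 + 2510)*(G(R, w(s, -8)) + 4095) = (-3122 + 2510)*((3 + 8) + 4095) = -612*(11 + 4095) = -612*4106 = -2512872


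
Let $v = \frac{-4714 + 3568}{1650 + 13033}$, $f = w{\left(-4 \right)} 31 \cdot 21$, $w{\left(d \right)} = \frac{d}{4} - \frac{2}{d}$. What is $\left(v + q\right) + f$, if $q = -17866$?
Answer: $- \frac{534213881}{29366} \approx -18192.0$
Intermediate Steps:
$w{\left(d \right)} = - \frac{2}{d} + \frac{d}{4}$ ($w{\left(d \right)} = d \frac{1}{4} - \frac{2}{d} = \frac{d}{4} - \frac{2}{d} = - \frac{2}{d} + \frac{d}{4}$)
$f = - \frac{651}{2}$ ($f = \left(- \frac{2}{-4} + \frac{1}{4} \left(-4\right)\right) 31 \cdot 21 = \left(\left(-2\right) \left(- \frac{1}{4}\right) - 1\right) 31 \cdot 21 = \left(\frac{1}{2} - 1\right) 31 \cdot 21 = \left(- \frac{1}{2}\right) 31 \cdot 21 = \left(- \frac{31}{2}\right) 21 = - \frac{651}{2} \approx -325.5$)
$v = - \frac{1146}{14683} \approx -0.078049$
$\left(v + q\right) + f = \left(- \frac{1146}{14683} - 17866\right) - \frac{651}{2} = - \frac{262327624}{14683} - \frac{651}{2} = - \frac{534213881}{29366}$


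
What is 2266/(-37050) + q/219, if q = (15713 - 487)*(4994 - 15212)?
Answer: -960702062609/1352325 ≈ -7.1041e+5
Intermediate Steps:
q = -155579268 (q = 15226*(-10218) = -155579268)
2266/(-37050) + q/219 = 2266/(-37050) - 155579268/219 = 2266*(-1/37050) - 155579268*1/219 = -1133/18525 - 51859756/73 = -960702062609/1352325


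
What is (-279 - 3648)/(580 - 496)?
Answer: -187/4 ≈ -46.750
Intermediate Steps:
(-279 - 3648)/(580 - 496) = -3927/84 = -3927*1/84 = -187/4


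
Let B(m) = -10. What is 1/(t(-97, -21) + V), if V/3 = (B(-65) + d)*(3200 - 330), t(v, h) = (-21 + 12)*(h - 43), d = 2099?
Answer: 1/17986866 ≈ 5.5596e-8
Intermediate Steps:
t(v, h) = 387 - 9*h (t(v, h) = -9*(-43 + h) = 387 - 9*h)
V = 17986290 (V = 3*((-10 + 2099)*(3200 - 330)) = 3*(2089*2870) = 3*5995430 = 17986290)
1/(t(-97, -21) + V) = 1/((387 - 9*(-21)) + 17986290) = 1/((387 + 189) + 17986290) = 1/(576 + 17986290) = 1/17986866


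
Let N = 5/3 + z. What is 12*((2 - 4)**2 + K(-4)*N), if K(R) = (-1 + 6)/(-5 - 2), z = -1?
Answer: 296/7 ≈ 42.286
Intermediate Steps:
N = 2/3 (N = 5/3 - 1 = 2/3 ≈ 0.66667)
K(R) = -5/7 (K(R) = 5/(-7) = 5*(-1/7) = -5/7)
12*((2 - 4)**2 + K(-4)*N) = 12*((2 - 4)**2 - 5/7*2/3) = 12*((-2)**2 - 10/21) = 12*(4 - 10/21) = 12*(74/21) = 296/7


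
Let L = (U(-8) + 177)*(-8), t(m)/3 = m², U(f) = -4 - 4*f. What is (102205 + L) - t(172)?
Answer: 11813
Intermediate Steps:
t(m) = 3*m²
L = -1640 (L = ((-4 - 4*(-8)) + 177)*(-8) = ((-4 + 32) + 177)*(-8) = (28 + 177)*(-8) = 205*(-8) = -1640)
(102205 + L) - t(172) = (102205 - 1640) - 3*172² = 100565 - 3*29584 = 100565 - 1*88752 = 100565 - 88752 = 11813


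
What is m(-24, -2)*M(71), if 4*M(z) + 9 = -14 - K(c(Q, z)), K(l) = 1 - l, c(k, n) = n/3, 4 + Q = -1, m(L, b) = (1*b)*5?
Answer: 5/6 ≈ 0.83333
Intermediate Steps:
m(L, b) = 5*b (m(L, b) = b*5 = 5*b)
Q = -5 (Q = -4 - 1 = -5)
c(k, n) = n/3 (c(k, n) = n*(1/3) = n/3)
M(z) = -6 + z/12 (M(z) = -9/4 + (-14 - (1 - z/3))/4 = -9/4 + (-14 + (-1 + z/3))/4 = -9/4 + (-15 + z/3)/4 = -9/4 + (-15/4 + z/12) = -6 + z/12)
m(-24, -2)*M(71) = (5*(-2))*(-6 + (1/12)*71) = -10*(-6 + 71/12) = -10*(-1/12) = 5/6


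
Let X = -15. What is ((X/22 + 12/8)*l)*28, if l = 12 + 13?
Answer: 6300/11 ≈ 572.73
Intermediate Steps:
l = 25
((X/22 + 12/8)*l)*28 = ((-15/22 + 12/8)*25)*28 = ((-15*1/22 + 12*(⅛))*25)*28 = ((-15/22 + 3/2)*25)*28 = ((9/11)*25)*28 = (225/11)*28 = 6300/11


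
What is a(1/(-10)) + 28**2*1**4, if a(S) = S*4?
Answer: 3918/5 ≈ 783.60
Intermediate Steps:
a(S) = 4*S
a(1/(-10)) + 28**2*1**4 = 4/(-10) + 28**2*1**4 = 4*(-1/10) + 784*1 = -2/5 + 784 = 3918/5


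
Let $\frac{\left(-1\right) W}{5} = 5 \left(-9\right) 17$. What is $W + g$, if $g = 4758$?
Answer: $8583$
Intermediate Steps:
$W = 3825$ ($W = - 5 \cdot 5 \left(-9\right) 17 = - 5 \left(\left(-45\right) 17\right) = \left(-5\right) \left(-765\right) = 3825$)
$W + g = 3825 + 4758 = 8583$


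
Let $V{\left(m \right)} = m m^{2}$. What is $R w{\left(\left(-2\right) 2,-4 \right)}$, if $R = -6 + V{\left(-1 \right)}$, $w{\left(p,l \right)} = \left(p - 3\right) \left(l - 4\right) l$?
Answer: $1568$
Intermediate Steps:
$w{\left(p,l \right)} = l \left(-4 + l\right) \left(-3 + p\right)$ ($w{\left(p,l \right)} = \left(-3 + p\right) \left(-4 + l\right) l = \left(-4 + l\right) \left(-3 + p\right) l = l \left(-4 + l\right) \left(-3 + p\right)$)
$V{\left(m \right)} = m^{3}$
$R = -7$ ($R = -6 + \left(-1\right)^{3} = -6 - 1 = -7$)
$R w{\left(\left(-2\right) 2,-4 \right)} = - 7 \left(- 4 \left(12 - 4 \left(\left(-2\right) 2\right) - -12 - 4 \left(\left(-2\right) 2\right)\right)\right) = - 7 \left(- 4 \left(12 - -16 + 12 - -16\right)\right) = - 7 \left(- 4 \left(12 + 16 + 12 + 16\right)\right) = - 7 \left(\left(-4\right) 56\right) = \left(-7\right) \left(-224\right) = 1568$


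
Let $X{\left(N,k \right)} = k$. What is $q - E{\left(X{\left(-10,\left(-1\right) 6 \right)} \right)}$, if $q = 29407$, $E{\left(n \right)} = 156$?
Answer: $29251$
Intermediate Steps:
$q - E{\left(X{\left(-10,\left(-1\right) 6 \right)} \right)} = 29407 - 156 = 29251$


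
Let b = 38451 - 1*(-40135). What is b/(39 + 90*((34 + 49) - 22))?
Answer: 78586/5529 ≈ 14.213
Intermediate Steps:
b = 78586 (b = 38451 + 40135 = 78586)
b/(39 + 90*((34 + 49) - 22)) = 78586/(39 + 90*((34 + 49) - 22)) = 78586/(39 + 90*(83 - 22)) = 78586/(39 + 90*61) = 78586/(39 + 5490) = 78586/5529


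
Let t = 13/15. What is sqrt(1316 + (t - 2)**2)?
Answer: sqrt(296389)/15 ≈ 36.294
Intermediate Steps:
t = 13/15 (t = 13*(1/15) = 13/15 ≈ 0.86667)
sqrt(1316 + (t - 2)**2) = sqrt(1316 + (13/15 - 2)**2) = sqrt(1316 + (-17/15)**2) = sqrt(1316 + 289/225) = sqrt(296389/225) = sqrt(296389)/15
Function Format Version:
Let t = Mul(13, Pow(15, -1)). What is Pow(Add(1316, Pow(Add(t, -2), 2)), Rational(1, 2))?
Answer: Mul(Rational(1, 15), Pow(296389, Rational(1, 2))) ≈ 36.294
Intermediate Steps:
t = Rational(13, 15) (t = Mul(13, Rational(1, 15)) = Rational(13, 15) ≈ 0.86667)
Pow(Add(1316, Pow(Add(t, -2), 2)), Rational(1, 2)) = Pow(Add(1316, Pow(Add(Rational(13, 15), -2), 2)), Rational(1, 2)) = Pow(Add(1316, Pow(Rational(-17, 15), 2)), Rational(1, 2)) = Pow(Add(1316, Rational(289, 225)), Rational(1, 2)) = Pow(Rational(296389, 225), Rational(1, 2)) = Mul(Rational(1, 15), Pow(296389, Rational(1, 2)))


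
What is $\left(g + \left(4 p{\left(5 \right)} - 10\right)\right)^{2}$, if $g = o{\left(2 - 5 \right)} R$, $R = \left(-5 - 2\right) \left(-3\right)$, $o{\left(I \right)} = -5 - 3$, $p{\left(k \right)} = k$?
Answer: $24964$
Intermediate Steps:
$o{\left(I \right)} = -8$ ($o{\left(I \right)} = -5 - 3 = -8$)
$R = 21$ ($R = \left(-7\right) \left(-3\right) = 21$)
$g = -168$ ($g = \left(-8\right) 21 = -168$)
$\left(g + \left(4 p{\left(5 \right)} - 10\right)\right)^{2} = \left(-168 + \left(4 \cdot 5 - 10\right)\right)^{2} = \left(-168 + \left(20 - 10\right)\right)^{2} = \left(-168 + 10\right)^{2} = \left(-158\right)^{2} = 24964$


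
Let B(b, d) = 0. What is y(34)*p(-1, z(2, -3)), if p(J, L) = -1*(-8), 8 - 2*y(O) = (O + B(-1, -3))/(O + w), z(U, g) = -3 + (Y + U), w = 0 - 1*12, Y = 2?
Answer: 284/11 ≈ 25.818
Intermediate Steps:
w = -12 (w = 0 - 12 = -12)
z(U, g) = -1 + U (z(U, g) = -3 + (2 + U) = -1 + U)
y(O) = 4 - O/(2*(-12 + O)) (y(O) = 4 - (O + 0)/(2*(O - 12)) = 4 - O/(2*(-12 + O)))
p(J, L) = 8
y(34)*p(-1, z(2, -3)) = ((-96 + 7*34)/(2*(-12 + 34)))*8 = ((½)*(-96 + 238)/22)*8 = ((½)*(1/22)*142)*8 = (71/22)*8 = 284/11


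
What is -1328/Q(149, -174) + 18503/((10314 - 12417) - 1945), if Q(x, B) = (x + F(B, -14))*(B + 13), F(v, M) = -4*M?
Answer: -26318077/5808880 ≈ -4.5307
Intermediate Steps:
Q(x, B) = (13 + B)*(56 + x) (Q(x, B) = (x - 4*(-14))*(B + 13) = (x + 56)*(13 + B) = (56 + x)*(13 + B) = (13 + B)*(56 + x))
-1328/Q(149, -174) + 18503/((10314 - 12417) - 1945) = -1328/(728 + 13*149 + 56*(-174) - 174*149) + 18503/((10314 - 12417) - 1945) = -1328/(728 + 1937 - 9744 - 25926) + 18503/(-2103 - 1945) = -1328/(-33005) + 18503/(-4048) = -1328*(-1/33005) + 18503*(-1/4048) = 1328/33005 - 18503/4048 = -26318077/5808880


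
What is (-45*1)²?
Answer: 2025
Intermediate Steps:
(-45*1)² = (-45)² = 2025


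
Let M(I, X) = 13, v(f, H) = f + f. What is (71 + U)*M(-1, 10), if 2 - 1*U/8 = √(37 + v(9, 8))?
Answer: 1131 - 104*√55 ≈ 359.72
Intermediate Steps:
v(f, H) = 2*f
U = 16 - 8*√55 (U = 16 - 8*√(37 + 2*9) = 16 - 8*√(37 + 18) = 16 - 8*√55 ≈ -43.330)
(71 + U)*M(-1, 10) = (71 + (16 - 8*√55))*13 = (87 - 8*√55)*13 = 1131 - 104*√55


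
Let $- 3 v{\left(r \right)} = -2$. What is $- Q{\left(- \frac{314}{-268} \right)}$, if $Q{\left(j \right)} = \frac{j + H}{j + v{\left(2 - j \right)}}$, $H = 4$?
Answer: $- \frac{2079}{739} \approx -2.8133$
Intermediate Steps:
$v{\left(r \right)} = \frac{2}{3}$ ($v{\left(r \right)} = \left(- \frac{1}{3}\right) \left(-2\right) = \frac{2}{3}$)
$Q{\left(j \right)} = \frac{4 + j}{\frac{2}{3} + j}$ ($Q{\left(j \right)} = \frac{j + 4}{j + \frac{2}{3}} = \frac{4 + j}{\frac{2}{3} + j}$)
$- Q{\left(- \frac{314}{-268} \right)} = - \frac{3 \left(4 - \frac{314}{-268}\right)}{2 + 3 \left(- \frac{314}{-268}\right)} = - \frac{3 \left(4 - - \frac{157}{134}\right)}{2 + 3 \left(\left(-314\right) \left(- \frac{1}{268}\right)\right)} = - \frac{3 \left(4 + \frac{157}{134}\right)}{2 + 3 \cdot \frac{157}{134}} = - \frac{3 \cdot 693}{\left(2 + \frac{471}{134}\right) 134} = - \frac{3 \cdot 693}{\frac{739}{134} \cdot 134} = - \frac{3 \cdot 134 \cdot 693}{739 \cdot 134} = \left(-1\right) \frac{2079}{739} = - \frac{2079}{739}$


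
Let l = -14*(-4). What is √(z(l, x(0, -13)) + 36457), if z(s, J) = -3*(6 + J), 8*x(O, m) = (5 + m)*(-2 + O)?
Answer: √36433 ≈ 190.87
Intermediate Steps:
x(O, m) = (-2 + O)*(5 + m)/8 (x(O, m) = ((5 + m)*(-2 + O))/8 = ((-2 + O)*(5 + m))/8 = (-2 + O)*(5 + m)/8)
l = 56
z(s, J) = -18 - 3*J
√(z(l, x(0, -13)) + 36457) = √((-18 - 3*(-5/4 - ¼*(-13) + (5/8)*0 + (⅛)*0*(-13))) + 36457) = √((-18 - 3*(-5/4 + 13/4 + 0 + 0)) + 36457) = √((-18 - 3*2) + 36457) = √((-18 - 6) + 36457) = √(-24 + 36457) = √36433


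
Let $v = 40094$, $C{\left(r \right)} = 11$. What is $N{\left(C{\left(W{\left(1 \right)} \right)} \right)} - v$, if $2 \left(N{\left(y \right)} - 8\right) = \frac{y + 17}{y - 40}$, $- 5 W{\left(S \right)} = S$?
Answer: $- \frac{1162508}{29} \approx -40087.0$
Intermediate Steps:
$W{\left(S \right)} = - \frac{S}{5}$
$N{\left(y \right)} = 8 + \frac{17 + y}{2 \left(-40 + y\right)}$ ($N{\left(y \right)} = 8 + \frac{\left(y + 17\right) \frac{1}{y - 40}}{2} = 8 + \frac{\left(17 + y\right) \frac{1}{-40 + y}}{2} = 8 + \frac{\frac{1}{-40 + y} \left(17 + y\right)}{2} = 8 + \frac{17 + y}{2 \left(-40 + y\right)}$)
$N{\left(C{\left(W{\left(1 \right)} \right)} \right)} - v = \frac{-623 + 17 \cdot 11}{2 \left(-40 + 11\right)} - 40094 = \frac{-623 + 187}{2 \left(-29\right)} - 40094 = \frac{1}{2} \left(- \frac{1}{29}\right) \left(-436\right) - 40094 = \frac{218}{29} - 40094 = - \frac{1162508}{29}$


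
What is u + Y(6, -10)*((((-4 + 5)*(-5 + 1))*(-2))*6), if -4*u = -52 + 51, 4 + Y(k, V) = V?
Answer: -2687/4 ≈ -671.75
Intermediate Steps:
Y(k, V) = -4 + V
u = ¼ (u = -(-52 + 51)/4 = -¼*(-1) = ¼ ≈ 0.25000)
u + Y(6, -10)*((((-4 + 5)*(-5 + 1))*(-2))*6) = ¼ + (-4 - 10)*((((-4 + 5)*(-5 + 1))*(-2))*6) = ¼ - 14*(1*(-4))*(-2)*6 = ¼ - 14*(-4*(-2))*6 = ¼ - 112*6 = ¼ - 14*48 = ¼ - 672 = -2687/4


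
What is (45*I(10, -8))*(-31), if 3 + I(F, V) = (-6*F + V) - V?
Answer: 87885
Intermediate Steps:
I(F, V) = -3 - 6*F (I(F, V) = -3 + ((-6*F + V) - V) = -3 + ((V - 6*F) - V) = -3 - 6*F)
(45*I(10, -8))*(-31) = (45*(-3 - 6*10))*(-31) = (45*(-3 - 60))*(-31) = (45*(-63))*(-31) = -2835*(-31) = 87885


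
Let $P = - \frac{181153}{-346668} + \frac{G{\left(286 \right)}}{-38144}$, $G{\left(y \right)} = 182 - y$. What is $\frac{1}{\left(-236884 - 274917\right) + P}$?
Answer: $- \frac{59032608}{30212916798287} \approx -1.9539 \cdot 10^{-6}$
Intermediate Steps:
$P = \frac{31008721}{59032608}$ ($P = - \frac{181153}{-346668} + \frac{182 - 286}{-38144} = \left(-181153\right) \left(- \frac{1}{346668}\right) + \left(182 - 286\right) \left(- \frac{1}{38144}\right) = \frac{25879}{49524} - - \frac{13}{4768} = \frac{25879}{49524} + \frac{13}{4768} = \frac{31008721}{59032608} \approx 0.52528$)
$\frac{1}{\left(-236884 - 274917\right) + P} = \frac{1}{\left(-236884 - 274917\right) + \frac{31008721}{59032608}} = \frac{1}{-511801 + \frac{31008721}{59032608}} = \frac{1}{- \frac{30212916798287}{59032608}} = - \frac{59032608}{30212916798287}$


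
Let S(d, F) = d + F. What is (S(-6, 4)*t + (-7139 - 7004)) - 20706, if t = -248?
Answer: -34353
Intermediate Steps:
S(d, F) = F + d
(S(-6, 4)*t + (-7139 - 7004)) - 20706 = ((4 - 6)*(-248) + (-7139 - 7004)) - 20706 = (-2*(-248) - 14143) - 20706 = (496 - 14143) - 20706 = -13647 - 20706 = -34353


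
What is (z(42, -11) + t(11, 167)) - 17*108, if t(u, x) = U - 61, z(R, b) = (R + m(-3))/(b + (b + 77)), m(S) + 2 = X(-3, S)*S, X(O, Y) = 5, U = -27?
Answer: -21159/11 ≈ -1923.5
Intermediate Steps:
m(S) = -2 + 5*S
z(R, b) = (-17 + R)/(77 + 2*b) (z(R, b) = (R + (-2 + 5*(-3)))/(b + (b + 77)) = (R + (-2 - 15))/(b + (77 + b)) = (R - 17)/(77 + 2*b) = (-17 + R)/(77 + 2*b))
t(u, x) = -88 (t(u, x) = -27 - 61 = -88)
(z(42, -11) + t(11, 167)) - 17*108 = ((-17 + 42)/(77 + 2*(-11)) - 88) - 17*108 = (25/(77 - 22) - 88) - 1836 = (25/55 - 88) - 1836 = ((1/55)*25 - 88) - 1836 = (5/11 - 88) - 1836 = -963/11 - 1836 = -21159/11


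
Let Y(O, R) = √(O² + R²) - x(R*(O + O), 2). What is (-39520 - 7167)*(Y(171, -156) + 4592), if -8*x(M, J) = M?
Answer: 96968899 - 140061*√5953 ≈ 8.6162e+7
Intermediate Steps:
x(M, J) = -M/8
Y(O, R) = √(O² + R²) + O*R/4 (Y(O, R) = √(O² + R²) - (-1)*R*(O + O)/8 = √(O² + R²) - (-1)*R*(2*O)/8 = √(O² + R²) - (-1)*2*O*R/8 = √(O² + R²) - (-1)*O*R/4 = √(O² + R²) + O*R/4)
(-39520 - 7167)*(Y(171, -156) + 4592) = (-39520 - 7167)*((√(171² + (-156)²) + (¼)*171*(-156)) + 4592) = -46687*((√(29241 + 24336) - 6669) + 4592) = -46687*((√53577 - 6669) + 4592) = -46687*((3*√5953 - 6669) + 4592) = -46687*((-6669 + 3*√5953) + 4592) = -46687*(-2077 + 3*√5953) = 96968899 - 140061*√5953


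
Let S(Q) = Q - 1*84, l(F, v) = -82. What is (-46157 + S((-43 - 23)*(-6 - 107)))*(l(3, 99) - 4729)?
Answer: 186585013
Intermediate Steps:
S(Q) = -84 + Q (S(Q) = Q - 84 = -84 + Q)
(-46157 + S((-43 - 23)*(-6 - 107)))*(l(3, 99) - 4729) = (-46157 + (-84 + (-43 - 23)*(-6 - 107)))*(-82 - 4729) = (-46157 + (-84 - 66*(-113)))*(-4811) = (-46157 + (-84 + 7458))*(-4811) = (-46157 + 7374)*(-4811) = -38783*(-4811) = 186585013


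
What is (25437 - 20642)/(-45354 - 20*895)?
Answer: -4795/63254 ≈ -0.075805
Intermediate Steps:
(25437 - 20642)/(-45354 - 20*895) = 4795/(-45354 - 17900) = 4795/(-63254) = 4795*(-1/63254) = -4795/63254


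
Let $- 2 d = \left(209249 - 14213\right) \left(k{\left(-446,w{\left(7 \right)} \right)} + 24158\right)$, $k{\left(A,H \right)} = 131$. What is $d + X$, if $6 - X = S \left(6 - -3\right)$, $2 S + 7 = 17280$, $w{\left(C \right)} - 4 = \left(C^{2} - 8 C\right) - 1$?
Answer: $- \frac{4737384849}{2} \approx -2.3687 \cdot 10^{9}$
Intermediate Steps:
$w{\left(C \right)} = 3 + C^{2} - 8 C$ ($w{\left(C \right)} = 4 - \left(1 - C^{2} + 8 C\right) = 3 + C^{2} - 8 C$)
$S = \frac{17273}{2}$ ($S = - \frac{7}{2} + \frac{1}{2} \cdot 17280 = - \frac{7}{2} + 8640 = \frac{17273}{2} \approx 8636.5$)
$X = - \frac{155445}{2}$ ($X = 6 - \frac{17273 \left(6 - -3\right)}{2} = 6 - \frac{17273 \left(6 + 3\right)}{2} = 6 - \frac{17273}{2} \cdot 9 = 6 - \frac{155457}{2} = - \frac{155445}{2} \approx -77723.0$)
$d = -2368614702$ ($d = - \frac{\left(209249 - 14213\right) \left(131 + 24158\right)}{2} = - \frac{195036 \cdot 24289}{2} = \left(- \frac{1}{2}\right) 4737229404 = -2368614702$)
$d + X = -2368614702 - \frac{155445}{2} = - \frac{4737384849}{2}$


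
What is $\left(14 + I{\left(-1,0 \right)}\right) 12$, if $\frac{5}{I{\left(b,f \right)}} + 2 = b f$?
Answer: $138$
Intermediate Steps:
$I{\left(b,f \right)} = \frac{5}{-2 + b f}$
$\left(14 + I{\left(-1,0 \right)}\right) 12 = \left(14 + \frac{5}{-2 - 0}\right) 12 = \left(14 + \frac{5}{-2 + 0}\right) 12 = \left(14 + \frac{5}{-2}\right) 12 = \left(14 + 5 \left(- \frac{1}{2}\right)\right) 12 = \left(14 - \frac{5}{2}\right) 12 = \frac{23}{2} \cdot 12 = 138$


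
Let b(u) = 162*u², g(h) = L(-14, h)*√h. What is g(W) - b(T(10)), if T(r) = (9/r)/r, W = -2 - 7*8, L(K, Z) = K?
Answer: -6561/5000 - 14*I*√58 ≈ -1.3122 - 106.62*I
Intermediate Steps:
W = -58 (W = -2 - 56 = -58)
T(r) = 9/r²
g(h) = -14*√h
g(W) - b(T(10)) = -14*I*√58 - 162*(9/10²)² = -14*I*√58 - 162*(9*(1/100))² = -14*I*√58 - 162*(9/100)² = -14*I*√58 - 162*81/10000 = -14*I*√58 - 1*6561/5000 = -14*I*√58 - 6561/5000 = -6561/5000 - 14*I*√58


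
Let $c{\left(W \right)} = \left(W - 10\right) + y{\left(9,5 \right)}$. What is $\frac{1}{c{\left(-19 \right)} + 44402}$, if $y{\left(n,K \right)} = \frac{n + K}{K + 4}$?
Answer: $\frac{9}{399371} \approx 2.2535 \cdot 10^{-5}$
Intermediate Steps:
$y{\left(n,K \right)} = \frac{K + n}{4 + K}$
$c{\left(W \right)} = - \frac{76}{9} + W$ ($c{\left(W \right)} = \left(W - 10\right) + \frac{5 + 9}{4 + 5} = \left(-10 + W\right) + \frac{1}{9} \cdot 14 = \left(-10 + W\right) + \frac{14}{9} = - \frac{76}{9} + W$)
$\frac{1}{c{\left(-19 \right)} + 44402} = \frac{1}{\left(- \frac{76}{9} - 19\right) + 44402} = \frac{1}{- \frac{247}{9} + 44402} = \frac{1}{\frac{399371}{9}} = \frac{9}{399371}$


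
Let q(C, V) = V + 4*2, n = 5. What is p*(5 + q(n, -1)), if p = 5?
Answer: 60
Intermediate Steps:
q(C, V) = 8 + V (q(C, V) = V + 8 = 8 + V)
p*(5 + q(n, -1)) = 5*(5 + (8 - 1)) = 5*(5 + 7) = 5*12 = 60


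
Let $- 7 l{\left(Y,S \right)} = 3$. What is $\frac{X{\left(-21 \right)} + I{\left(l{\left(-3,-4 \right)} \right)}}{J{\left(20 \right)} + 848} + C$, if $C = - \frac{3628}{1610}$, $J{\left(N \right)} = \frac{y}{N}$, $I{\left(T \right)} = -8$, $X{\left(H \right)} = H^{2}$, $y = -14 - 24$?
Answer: $- \frac{11862604}{6811105} \approx -1.7417$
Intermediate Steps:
$l{\left(Y,S \right)} = - \frac{3}{7}$ ($l{\left(Y,S \right)} = \left(- \frac{1}{7}\right) 3 = - \frac{3}{7}$)
$y = -38$ ($y = -14 - 24 = -38$)
$J{\left(N \right)} = - \frac{38}{N}$
$C = - \frac{1814}{805}$ ($C = \left(-3628\right) \frac{1}{1610} = - \frac{1814}{805} \approx -2.2534$)
$\frac{X{\left(-21 \right)} + I{\left(l{\left(-3,-4 \right)} \right)}}{J{\left(20 \right)} + 848} + C = \frac{\left(-21\right)^{2} - 8}{- \frac{38}{20} + 848} - \frac{1814}{805} = \frac{441 - 8}{\left(-38\right) \frac{1}{20} + 848} - \frac{1814}{805} = \frac{433}{- \frac{19}{10} + 848} - \frac{1814}{805} = \frac{433}{\frac{8461}{10}} - \frac{1814}{805} = 433 \cdot \frac{10}{8461} - \frac{1814}{805} = \frac{4330}{8461} - \frac{1814}{805} = - \frac{11862604}{6811105}$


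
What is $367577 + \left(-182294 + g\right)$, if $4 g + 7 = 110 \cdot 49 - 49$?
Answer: $\frac{373233}{2} \approx 1.8662 \cdot 10^{5}$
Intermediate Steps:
$g = \frac{2667}{2}$ ($g = - \frac{7}{4} + \frac{110 \cdot 49 - 49}{4} = - \frac{7}{4} + \frac{5390 - 49}{4} = - \frac{7}{4} + \frac{1}{4} \cdot 5341 = - \frac{7}{4} + \frac{5341}{4} = \frac{2667}{2} \approx 1333.5$)
$367577 + \left(-182294 + g\right) = 367577 + \left(-182294 + \frac{2667}{2}\right) = 367577 - \frac{361921}{2} = \frac{373233}{2}$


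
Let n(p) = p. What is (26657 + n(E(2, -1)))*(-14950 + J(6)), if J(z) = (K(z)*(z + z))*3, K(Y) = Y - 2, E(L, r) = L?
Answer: -394713154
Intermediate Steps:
K(Y) = -2 + Y
J(z) = 6*z*(-2 + z) (J(z) = ((-2 + z)*(z + z))*3 = ((-2 + z)*(2*z))*3 = (2*z*(-2 + z))*3 = 6*z*(-2 + z))
(26657 + n(E(2, -1)))*(-14950 + J(6)) = (26657 + 2)*(-14950 + 6*6*(-2 + 6)) = 26659*(-14950 + 6*6*4) = 26659*(-14950 + 144) = 26659*(-14806) = -394713154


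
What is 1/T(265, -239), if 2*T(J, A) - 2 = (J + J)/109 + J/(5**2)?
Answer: 1090/9517 ≈ 0.11453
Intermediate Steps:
T(J, A) = 1 + 159*J/5450 (T(J, A) = 1 + ((J + J)/109 + J/(5**2))/2 = 1 + ((2*J)*(1/109) + J/25)/2 = 1 + (2*J/109 + J*(1/25))/2 = 1 + (2*J/109 + J/25)/2 = 1 + (159*J/2725)/2 = 1 + 159*J/5450)
1/T(265, -239) = 1/(1 + (159/5450)*265) = 1/(1 + 8427/1090) = 1/(9517/1090) = 1090/9517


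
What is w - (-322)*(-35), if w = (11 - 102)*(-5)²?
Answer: -13545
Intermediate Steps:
w = -2275 (w = -91*25 = -2275)
w - (-322)*(-35) = -2275 - (-322)*(-35) = -2275 - 1*11270 = -2275 - 11270 = -13545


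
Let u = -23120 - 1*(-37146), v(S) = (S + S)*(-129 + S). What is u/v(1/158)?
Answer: -175072532/20381 ≈ -8590.0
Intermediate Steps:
v(S) = 2*S*(-129 + S) (v(S) = (2*S)*(-129 + S) = 2*S*(-129 + S))
u = 14026 (u = -23120 + 37146 = 14026)
u/v(1/158) = 14026/((2*(-129 + 1/158)/158)) = 14026/((2*(1/158)*(-129 + 1/158))) = 14026/((2*(1/158)*(-20381/158))) = 14026/(-20381/12482) = 14026*(-12482/20381) = -175072532/20381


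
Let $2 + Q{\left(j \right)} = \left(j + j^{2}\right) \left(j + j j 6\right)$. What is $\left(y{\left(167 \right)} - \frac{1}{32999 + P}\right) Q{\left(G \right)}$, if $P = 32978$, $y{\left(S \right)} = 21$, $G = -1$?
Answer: $- \frac{2771032}{65977} \approx -42.0$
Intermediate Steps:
$Q{\left(j \right)} = -2 + \left(j + j^{2}\right) \left(j + 6 j^{2}\right)$ ($Q{\left(j \right)} = -2 + \left(j + j^{2}\right) \left(j + j j 6\right) = -2 + \left(j + j^{2}\right) \left(j + j^{2} \cdot 6\right) = -2 + \left(j + j^{2}\right) \left(j + 6 j^{2}\right)$)
$\left(y{\left(167 \right)} - \frac{1}{32999 + P}\right) Q{\left(G \right)} = \left(21 - \frac{1}{32999 + 32978}\right) \left(-2 + \left(-1\right)^{2} + 6 \left(-1\right)^{4} + 7 \left(-1\right)^{3}\right) = \left(21 - \frac{1}{65977}\right) \left(-2 + 1 + 6 \cdot 1 + 7 \left(-1\right)\right) = \left(21 - \frac{1}{65977}\right) \left(-2 + 1 + 6 - 7\right) = \left(21 - \frac{1}{65977}\right) \left(-2\right) = \frac{1385516}{65977} \left(-2\right) = - \frac{2771032}{65977}$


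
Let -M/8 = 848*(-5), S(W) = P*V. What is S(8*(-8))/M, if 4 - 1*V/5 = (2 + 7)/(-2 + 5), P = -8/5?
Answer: -1/4240 ≈ -0.00023585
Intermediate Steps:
P = -8/5 (P = -8*⅕ = -8/5 ≈ -1.6000)
V = 5 (V = 20 - 5*(2 + 7)/(-2 + 5) = 20 - 45/3 = 20 - 5*3 = 20 - 15 = 5)
S(W) = -8 (S(W) = -8/5*5 = -8)
M = 33920 (M = -6784*(-5) = -8*(-4240) = 33920)
S(8*(-8))/M = -8/33920 = -8*1/33920 = -1/4240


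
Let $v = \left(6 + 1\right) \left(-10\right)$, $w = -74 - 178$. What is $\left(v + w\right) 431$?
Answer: $-138782$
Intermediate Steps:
$w = -252$
$v = -70$ ($v = 7 \left(-10\right) = -70$)
$\left(v + w\right) 431 = \left(-70 - 252\right) 431 = \left(-322\right) 431 = -138782$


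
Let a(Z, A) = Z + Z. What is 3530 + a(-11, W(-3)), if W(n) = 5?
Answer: 3508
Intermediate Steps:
a(Z, A) = 2*Z
3530 + a(-11, W(-3)) = 3530 + 2*(-11) = 3530 - 22 = 3508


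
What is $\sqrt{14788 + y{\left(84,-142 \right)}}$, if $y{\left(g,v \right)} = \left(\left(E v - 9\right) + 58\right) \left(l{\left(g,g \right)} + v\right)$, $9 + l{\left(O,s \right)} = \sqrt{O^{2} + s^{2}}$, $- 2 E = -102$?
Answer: $\sqrt{1100931 - 604212 \sqrt{2}} \approx 496.43$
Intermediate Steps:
$E = 51$ ($E = \left(- \frac{1}{2}\right) \left(-102\right) = 51$)
$l{\left(O,s \right)} = -9 + \sqrt{O^{2} + s^{2}}$
$y{\left(g,v \right)} = \left(49 + 51 v\right) \left(-9 + v + \sqrt{2} \sqrt{g^{2}}\right)$ ($y{\left(g,v \right)} = \left(\left(51 v - 9\right) + 58\right) \left(\left(-9 + \sqrt{g^{2} + g^{2}}\right) + v\right) = \left(\left(-9 + 51 v\right) + 58\right) \left(\left(-9 + \sqrt{2 g^{2}}\right) + v\right) = \left(49 + 51 v\right) \left(\left(-9 + \sqrt{2} \sqrt{g^{2}}\right) + v\right) = \left(49 + 51 v\right) \left(-9 + v + \sqrt{2} \sqrt{g^{2}}\right)$)
$\sqrt{14788 + y{\left(84,-142 \right)}} = \sqrt{14788 + \left(-441 - -58220 + 51 \left(-142\right)^{2} + 49 \sqrt{2} \sqrt{84^{2}} + 51 \left(-142\right) \sqrt{2} \sqrt{84^{2}}\right)} = \sqrt{14788 + \left(-441 + 58220 + 51 \cdot 20164 + 49 \sqrt{2} \sqrt{7056} + 51 \left(-142\right) \sqrt{2} \sqrt{7056}\right)} = \sqrt{14788 + \left(-441 + 58220 + 1028364 + 49 \sqrt{2} \cdot 84 + 51 \left(-142\right) \sqrt{2} \cdot 84\right)} = \sqrt{14788 + \left(-441 + 58220 + 1028364 + 4116 \sqrt{2} - 608328 \sqrt{2}\right)} = \sqrt{14788 + \left(1086143 - 604212 \sqrt{2}\right)} = \sqrt{1100931 - 604212 \sqrt{2}}$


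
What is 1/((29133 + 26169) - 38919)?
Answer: 1/16383 ≈ 6.1039e-5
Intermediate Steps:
1/((29133 + 26169) - 38919) = 1/(55302 - 38919) = 1/16383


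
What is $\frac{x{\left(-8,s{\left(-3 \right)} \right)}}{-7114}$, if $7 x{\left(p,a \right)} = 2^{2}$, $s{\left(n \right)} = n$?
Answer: $- \frac{2}{24899} \approx -8.0324 \cdot 10^{-5}$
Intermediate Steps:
$x{\left(p,a \right)} = \frac{4}{7}$ ($x{\left(p,a \right)} = \frac{2^{2}}{7} = \frac{1}{7} \cdot 4 = \frac{4}{7}$)
$\frac{x{\left(-8,s{\left(-3 \right)} \right)}}{-7114} = \frac{4}{7 \left(-7114\right)} = \frac{4}{7} \left(- \frac{1}{7114}\right) = - \frac{2}{24899}$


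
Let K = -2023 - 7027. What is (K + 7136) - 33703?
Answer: -35617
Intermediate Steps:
K = -9050
(K + 7136) - 33703 = (-9050 + 7136) - 33703 = -1914 - 33703 = -35617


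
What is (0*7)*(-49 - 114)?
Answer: 0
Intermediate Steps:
(0*7)*(-49 - 114) = 0*(-163) = 0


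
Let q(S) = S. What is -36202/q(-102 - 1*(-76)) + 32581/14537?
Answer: 263557790/188981 ≈ 1394.6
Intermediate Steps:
-36202/q(-102 - 1*(-76)) + 32581/14537 = -36202/(-102 - 1*(-76)) + 32581/14537 = -36202/(-102 + 76) + 32581*(1/14537) = -36202/(-26) + 32581/14537 = -36202*(-1/26) + 32581/14537 = 18101/13 + 32581/14537 = 263557790/188981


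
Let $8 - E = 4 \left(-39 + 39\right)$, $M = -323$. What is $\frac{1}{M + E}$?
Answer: $- \frac{1}{315} \approx -0.0031746$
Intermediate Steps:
$E = 8$ ($E = 8 - 4 \left(-39 + 39\right) = 8 - 4 \cdot 0 = 8 - 0 = 8 + 0 = 8$)
$\frac{1}{M + E} = \frac{1}{-323 + 8} = \frac{1}{-315} = - \frac{1}{315}$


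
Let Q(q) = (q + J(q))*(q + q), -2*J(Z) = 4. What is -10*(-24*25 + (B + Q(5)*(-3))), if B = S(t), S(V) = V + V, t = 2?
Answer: 6860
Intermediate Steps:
J(Z) = -2 (J(Z) = -½*4 = -2)
S(V) = 2*V
B = 4 (B = 2*2 = 4)
Q(q) = 2*q*(-2 + q) (Q(q) = (q - 2)*(q + q) = (-2 + q)*(2*q) = 2*q*(-2 + q))
-10*(-24*25 + (B + Q(5)*(-3))) = -10*(-24*25 + (4 + (2*5*(-2 + 5))*(-3))) = -10*(-600 + (4 + (2*5*3)*(-3))) = -10*(-600 + (4 + 30*(-3))) = -10*(-600 + (4 - 90)) = -10*(-600 - 86) = -10*(-686) = 6860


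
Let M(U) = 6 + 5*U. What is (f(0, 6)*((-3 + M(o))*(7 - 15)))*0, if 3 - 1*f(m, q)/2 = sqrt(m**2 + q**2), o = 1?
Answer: 0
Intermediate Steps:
f(m, q) = 6 - 2*sqrt(m**2 + q**2)
(f(0, 6)*((-3 + M(o))*(7 - 15)))*0 = ((6 - 2*sqrt(0**2 + 6**2))*((-3 + (6 + 5*1))*(7 - 15)))*0 = ((6 - 2*sqrt(0 + 36))*((-3 + (6 + 5))*(-8)))*0 = ((6 - 2*sqrt(36))*((-3 + 11)*(-8)))*0 = ((6 - 2*6)*(8*(-8)))*0 = ((6 - 12)*(-64))*0 = -6*(-64)*0 = 384*0 = 0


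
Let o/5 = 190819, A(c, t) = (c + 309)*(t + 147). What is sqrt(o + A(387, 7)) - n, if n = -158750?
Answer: 158750 + sqrt(1061279) ≈ 1.5978e+5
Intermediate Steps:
A(c, t) = (147 + t)*(309 + c) (A(c, t) = (309 + c)*(147 + t) = (147 + t)*(309 + c))
o = 954095 (o = 5*190819 = 954095)
sqrt(o + A(387, 7)) - n = sqrt(954095 + (45423 + 147*387 + 309*7 + 387*7)) - 1*(-158750) = sqrt(954095 + (45423 + 56889 + 2163 + 2709)) + 158750 = sqrt(954095 + 107184) + 158750 = sqrt(1061279) + 158750 = 158750 + sqrt(1061279)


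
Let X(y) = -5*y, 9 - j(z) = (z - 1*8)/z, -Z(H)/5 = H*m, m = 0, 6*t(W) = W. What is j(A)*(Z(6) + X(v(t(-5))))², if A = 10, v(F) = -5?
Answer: 5500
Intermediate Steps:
t(W) = W/6
Z(H) = 0 (Z(H) = -5*H*0 = -5*0 = 0)
j(z) = 9 - (-8 + z)/z (j(z) = 9 - (z - 1*8)/z = 9 - (z - 8)/z = 9 - (-8 + z)/z)
j(A)*(Z(6) + X(v(t(-5))))² = (8 + 8/10)*(0 - 5*(-5))² = (8 + 8*(⅒))*(0 + 25)² = (8 + ⅘)*25² = (44/5)*625 = 5500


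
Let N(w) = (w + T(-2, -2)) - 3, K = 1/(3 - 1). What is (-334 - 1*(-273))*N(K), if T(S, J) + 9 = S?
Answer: 1647/2 ≈ 823.50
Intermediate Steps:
K = ½ (K = 1/2 = ½ ≈ 0.50000)
T(S, J) = -9 + S
N(w) = -14 + w (N(w) = (w + (-9 - 2)) - 3 = (w - 11) - 3 = (-11 + w) - 3 = -14 + w)
(-334 - 1*(-273))*N(K) = (-334 - 1*(-273))*(-14 + ½) = (-334 + 273)*(-27/2) = -61*(-27/2) = 1647/2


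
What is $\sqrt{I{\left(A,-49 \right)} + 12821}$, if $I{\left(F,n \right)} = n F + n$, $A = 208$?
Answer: $2 \sqrt{645} \approx 50.794$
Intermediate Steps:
$I{\left(F,n \right)} = n + F n$ ($I{\left(F,n \right)} = F n + n = n + F n$)
$\sqrt{I{\left(A,-49 \right)} + 12821} = \sqrt{- 49 \left(1 + 208\right) + 12821} = \sqrt{\left(-49\right) 209 + 12821} = \sqrt{-10241 + 12821} = \sqrt{2580} = 2 \sqrt{645}$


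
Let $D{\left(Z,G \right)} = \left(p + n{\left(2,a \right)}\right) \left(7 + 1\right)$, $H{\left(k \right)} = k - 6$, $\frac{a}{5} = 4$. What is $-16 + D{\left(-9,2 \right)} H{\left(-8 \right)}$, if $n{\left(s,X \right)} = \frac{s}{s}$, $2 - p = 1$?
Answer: $-240$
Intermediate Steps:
$a = 20$ ($a = 5 \cdot 4 = 20$)
$p = 1$ ($p = 2 - 1 = 1$)
$n{\left(s,X \right)} = 1$
$H{\left(k \right)} = -6 + k$
$D{\left(Z,G \right)} = 16$ ($D{\left(Z,G \right)} = \left(1 + 1\right) \left(7 + 1\right) = 2 \cdot 8 = 16$)
$-16 + D{\left(-9,2 \right)} H{\left(-8 \right)} = -16 + 16 \left(-6 - 8\right) = -16 + 16 \left(-14\right) = -16 - 224 = -240$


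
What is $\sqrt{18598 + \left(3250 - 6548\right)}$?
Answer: $30 \sqrt{17} \approx 123.69$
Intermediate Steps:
$\sqrt{18598 + \left(3250 - 6548\right)} = \sqrt{18598 - 3298} = \sqrt{15300} = 30 \sqrt{17}$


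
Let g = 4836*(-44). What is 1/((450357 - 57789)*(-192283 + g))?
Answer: -1/159016342056 ≈ -6.2887e-12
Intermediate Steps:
g = -212784
1/((450357 - 57789)*(-192283 + g)) = 1/((450357 - 57789)*(-192283 - 212784)) = 1/(392568*(-405067)) = 1/(-159016342056) = -1/159016342056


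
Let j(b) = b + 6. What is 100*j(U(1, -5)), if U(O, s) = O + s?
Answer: 200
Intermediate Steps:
j(b) = 6 + b
100*j(U(1, -5)) = 100*(6 + (1 - 5)) = 100*(6 - 4) = 100*2 = 200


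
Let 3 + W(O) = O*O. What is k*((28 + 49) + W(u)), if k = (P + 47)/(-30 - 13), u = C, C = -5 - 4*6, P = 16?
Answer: -57645/43 ≈ -1340.6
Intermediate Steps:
C = -29 (C = -5 - 24 = -29)
u = -29
k = -63/43 (k = (16 + 47)/(-30 - 13) = 63/(-43) = 63*(-1/43) = -63/43 ≈ -1.4651)
W(O) = -3 + O**2 (W(O) = -3 + O*O = -3 + O**2)
k*((28 + 49) + W(u)) = -63*((28 + 49) + (-3 + (-29)**2))/43 = -63*(77 + (-3 + 841))/43 = -63*(77 + 838)/43 = -63/43*915 = -57645/43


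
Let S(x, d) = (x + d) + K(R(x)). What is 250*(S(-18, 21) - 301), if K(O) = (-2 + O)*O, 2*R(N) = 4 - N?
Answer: -49750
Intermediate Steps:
R(N) = 2 - N/2 (R(N) = (4 - N)/2 = 2 - N/2)
K(O) = O*(-2 + O)
S(x, d) = d + x - x*(2 - x/2)/2 (S(x, d) = (x + d) + (2 - x/2)*(-2 + (2 - x/2)) = (d + x) + (2 - x/2)*(-x/2) = (d + x) - x*(2 - x/2)/2 = d + x - x*(2 - x/2)/2)
250*(S(-18, 21) - 301) = 250*((21 + (¼)*(-18)²) - 301) = 250*((21 + (¼)*324) - 301) = 250*((21 + 81) - 301) = 250*(102 - 301) = 250*(-199) = -49750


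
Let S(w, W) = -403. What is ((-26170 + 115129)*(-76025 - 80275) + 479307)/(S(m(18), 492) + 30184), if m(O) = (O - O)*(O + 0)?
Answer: -4634604131/9927 ≈ -4.6687e+5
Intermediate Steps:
m(O) = 0 (m(O) = 0*O = 0)
((-26170 + 115129)*(-76025 - 80275) + 479307)/(S(m(18), 492) + 30184) = ((-26170 + 115129)*(-76025 - 80275) + 479307)/(-403 + 30184) = (88959*(-156300) + 479307)/29781 = (-13904291700 + 479307)*(1/29781) = -13903812393*1/29781 = -4634604131/9927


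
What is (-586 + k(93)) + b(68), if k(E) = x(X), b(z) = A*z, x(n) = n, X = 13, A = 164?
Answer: 10579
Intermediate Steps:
b(z) = 164*z
k(E) = 13
(-586 + k(93)) + b(68) = (-586 + 13) + 164*68 = -573 + 11152 = 10579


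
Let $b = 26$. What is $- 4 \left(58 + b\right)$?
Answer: $-336$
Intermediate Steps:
$- 4 \left(58 + b\right) = - 4 \left(58 + 26\right) = \left(-4\right) 84 = -336$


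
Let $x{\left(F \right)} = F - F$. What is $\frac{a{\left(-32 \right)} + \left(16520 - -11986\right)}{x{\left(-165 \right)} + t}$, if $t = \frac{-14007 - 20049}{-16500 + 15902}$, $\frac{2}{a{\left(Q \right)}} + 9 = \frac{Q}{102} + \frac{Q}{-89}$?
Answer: $\frac{9622486770}{19224139} \approx 500.54$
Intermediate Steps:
$a{\left(Q \right)} = \frac{2}{-9 - \frac{13 Q}{9078}}$ ($a{\left(Q \right)} = \frac{2}{-9 + \left(\frac{Q}{102} + \frac{Q}{-89}\right)} = \frac{2}{-9 + \left(Q \frac{1}{102} + Q \left(- \frac{1}{89}\right)\right)} = \frac{2}{-9 + \left(\frac{Q}{102} - \frac{Q}{89}\right)} = \frac{2}{-9 - \frac{13 Q}{9078}}$)
$x{\left(F \right)} = 0$
$t = \frac{17028}{299}$ ($t = - \frac{34056}{-598} = \left(-34056\right) \left(- \frac{1}{598}\right) = \frac{17028}{299} \approx 56.95$)
$\frac{a{\left(-32 \right)} + \left(16520 - -11986\right)}{x{\left(-165 \right)} + t} = \frac{- \frac{18156}{81702 + 13 \left(-32\right)} + \left(16520 - -11986\right)}{0 + \frac{17028}{299}} = \frac{- \frac{18156}{81702 - 416} + \left(16520 + 11986\right)}{\frac{17028}{299}} = \left(- \frac{18156}{81286} + 28506\right) \frac{299}{17028} = \left(\left(-18156\right) \frac{1}{81286} + 28506\right) \frac{299}{17028} = \left(- \frac{9078}{40643} + 28506\right) \frac{299}{17028} = \frac{1158560280}{40643} \cdot \frac{299}{17028} = \frac{9622486770}{19224139}$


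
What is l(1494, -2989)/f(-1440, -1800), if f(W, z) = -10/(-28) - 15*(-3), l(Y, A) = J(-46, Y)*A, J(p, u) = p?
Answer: 1924916/635 ≈ 3031.4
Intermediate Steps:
l(Y, A) = -46*A
f(W, z) = 635/14 (f(W, z) = -10*(-1/28) + 45 = 5/14 + 45 = 635/14)
l(1494, -2989)/f(-1440, -1800) = (-46*(-2989))/(635/14) = 137494*(14/635) = 1924916/635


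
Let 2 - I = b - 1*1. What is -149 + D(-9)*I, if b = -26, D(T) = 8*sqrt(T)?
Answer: -149 + 696*I ≈ -149.0 + 696.0*I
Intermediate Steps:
I = 29 (I = 2 - (-26 - 1*1) = 2 - (-26 - 1) = 2 - 1*(-27) = 2 + 27 = 29)
-149 + D(-9)*I = -149 + (8*sqrt(-9))*29 = -149 + (8*(3*I))*29 = -149 + (24*I)*29 = -149 + 696*I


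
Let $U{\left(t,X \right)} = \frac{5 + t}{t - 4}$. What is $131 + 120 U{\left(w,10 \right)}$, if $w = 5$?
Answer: $1331$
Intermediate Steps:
$U{\left(t,X \right)} = \frac{5 + t}{-4 + t}$
$131 + 120 U{\left(w,10 \right)} = 131 + 120 \frac{5 + 5}{-4 + 5} = 131 + 120 \cdot 1^{-1} \cdot 10 = 131 + 120 \cdot 1 \cdot 10 = 131 + 120 \cdot 10 = 131 + 1200 = 1331$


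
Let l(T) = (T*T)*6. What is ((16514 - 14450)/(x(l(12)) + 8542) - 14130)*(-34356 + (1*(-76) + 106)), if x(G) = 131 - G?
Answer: 1262500050852/2603 ≈ 4.8502e+8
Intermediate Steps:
l(T) = 6*T² (l(T) = T²*6 = 6*T²)
((16514 - 14450)/(x(l(12)) + 8542) - 14130)*(-34356 + (1*(-76) + 106)) = ((16514 - 14450)/((131 - 6*12²) + 8542) - 14130)*(-34356 + (1*(-76) + 106)) = (2064/((131 - 6*144) + 8542) - 14130)*(-34356 + (-76 + 106)) = (2064/((131 - 1*864) + 8542) - 14130)*(-34356 + 30) = (2064/((131 - 864) + 8542) - 14130)*(-34326) = (2064/(-733 + 8542) - 14130)*(-34326) = (2064/7809 - 14130)*(-34326) = (2064*(1/7809) - 14130)*(-34326) = (688/2603 - 14130)*(-34326) = -36779702/2603*(-34326) = 1262500050852/2603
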